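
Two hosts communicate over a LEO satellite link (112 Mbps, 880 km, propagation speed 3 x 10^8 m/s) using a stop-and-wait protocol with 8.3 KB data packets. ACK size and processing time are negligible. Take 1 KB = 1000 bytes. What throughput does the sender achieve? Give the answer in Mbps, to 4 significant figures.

t_tx = L/R = 66400/112000000 = 0.000592857 s.
t_prop = 880000/300000000 = 0.00293333 s; RTT = 0.00586667 s.
Cycle = t_tx + RTT = 0.00645952 s.
Throughput = L / cycle = 66400 / 0.00645952 = 10.28 Mbps.

10.28 Mbps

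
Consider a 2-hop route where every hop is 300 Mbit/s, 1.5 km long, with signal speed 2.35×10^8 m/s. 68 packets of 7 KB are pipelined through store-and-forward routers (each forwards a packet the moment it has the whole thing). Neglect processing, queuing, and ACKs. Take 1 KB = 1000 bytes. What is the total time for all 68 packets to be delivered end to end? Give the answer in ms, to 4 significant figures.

12.89 ms

Per-hop transmission t_tx = L/R = 56000/300000000 = 0.186667 ms.
Per-hop propagation t_prop = 1500/235000000 = 0.00638298 ms.
Pipeline fill: first packet needs 2·t_tx to clear all hops; remaining 67 packets each add one t_tx.
Total = (2+68-1)·t_tx + 2·t_prop = 69·0.186667 + 2·0.00638298 = 12.89 ms.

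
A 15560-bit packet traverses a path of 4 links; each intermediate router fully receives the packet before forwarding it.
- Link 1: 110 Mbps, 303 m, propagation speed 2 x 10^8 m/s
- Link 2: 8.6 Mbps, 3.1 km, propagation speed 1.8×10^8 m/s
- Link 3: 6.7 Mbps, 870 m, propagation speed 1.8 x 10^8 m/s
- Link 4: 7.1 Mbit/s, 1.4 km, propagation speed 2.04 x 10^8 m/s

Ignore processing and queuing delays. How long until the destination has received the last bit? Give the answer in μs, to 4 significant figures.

Transmission delays (L/R per hop): 141.455, 1809.3, 2322.39, 2191.55 μs; sum = 6464.69 μs.
Propagation delays (d/s per hop): 1.515, 17.2222, 4.83333, 6.86275 μs; sum = 30.4333 μs.
End-to-end = 6495 μs.

6495 μs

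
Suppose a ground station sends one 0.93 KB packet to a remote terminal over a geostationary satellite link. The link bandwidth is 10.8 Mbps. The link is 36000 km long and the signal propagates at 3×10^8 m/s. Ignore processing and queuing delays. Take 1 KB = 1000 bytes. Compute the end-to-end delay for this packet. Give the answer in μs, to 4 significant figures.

L = 7440 bits.
Transmission delay = L/R = 7440 / 10800000 = 688.889 μs.
Propagation delay = d/s = 36000000 m / 300000000 m/s = 120000 μs.
Total = 120700 μs.

120700 μs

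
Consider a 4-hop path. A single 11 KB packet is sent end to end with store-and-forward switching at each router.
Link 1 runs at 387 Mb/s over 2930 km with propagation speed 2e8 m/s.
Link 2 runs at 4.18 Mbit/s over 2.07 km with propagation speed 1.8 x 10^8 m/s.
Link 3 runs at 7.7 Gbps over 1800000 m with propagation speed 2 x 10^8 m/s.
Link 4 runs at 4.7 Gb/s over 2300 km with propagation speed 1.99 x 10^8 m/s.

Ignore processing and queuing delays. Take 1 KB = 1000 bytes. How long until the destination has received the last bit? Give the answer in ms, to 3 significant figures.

56.5 ms

L = 88000 bits.
Transmission delays (L/R per hop): 0.22739, 21.0526, 0.0114286, 0.0187234 ms; sum = 21.3102 ms.
Propagation delays (d/s per hop): 14.65, 0.0115, 9, 11.5578 ms; sum = 35.2193 ms.
End-to-end = 56.5 ms.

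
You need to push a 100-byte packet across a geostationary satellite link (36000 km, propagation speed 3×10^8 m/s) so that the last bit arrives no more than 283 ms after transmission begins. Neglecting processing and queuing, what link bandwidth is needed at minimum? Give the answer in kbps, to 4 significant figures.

L = 800 bits.
Propagation delay = 36000000 / 300000000 = 120 ms.
Transmission budget = 283 − 120 = 163 ms.
R ≥ L / t_tx = 800 bits / 0.163 s = 4.908 kbps.

4.908 kbps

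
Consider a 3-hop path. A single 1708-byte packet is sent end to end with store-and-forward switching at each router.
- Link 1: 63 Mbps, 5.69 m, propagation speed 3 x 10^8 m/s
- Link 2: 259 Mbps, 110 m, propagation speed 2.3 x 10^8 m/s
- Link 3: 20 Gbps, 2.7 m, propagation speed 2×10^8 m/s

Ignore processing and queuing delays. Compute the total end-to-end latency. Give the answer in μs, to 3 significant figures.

L = 1708 × 8 = 13664 bits.
Transmission delays (L/R per hop): 216.889, 52.7568, 0.6832 μs; sum = 270.329 μs.
Propagation delays (d/s per hop): 0.0189667, 0.478261, 0.0135 μs; sum = 0.510728 μs.
End-to-end = 271 μs.

271 μs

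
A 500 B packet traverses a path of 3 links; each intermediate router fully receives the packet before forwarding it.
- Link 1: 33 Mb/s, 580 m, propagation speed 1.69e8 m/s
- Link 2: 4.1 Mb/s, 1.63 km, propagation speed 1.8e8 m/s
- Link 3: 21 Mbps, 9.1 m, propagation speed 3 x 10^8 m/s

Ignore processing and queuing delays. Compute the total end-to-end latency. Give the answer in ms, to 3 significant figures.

L = 500 × 8 = 4000 bits.
Transmission delays (L/R per hop): 0.121212, 0.97561, 0.190476 ms; sum = 1.2873 ms.
Propagation delays (d/s per hop): 0.00343195, 0.00905556, 3.03333e-05 ms; sum = 0.0125178 ms.
End-to-end = 1.30 ms.

1.30 ms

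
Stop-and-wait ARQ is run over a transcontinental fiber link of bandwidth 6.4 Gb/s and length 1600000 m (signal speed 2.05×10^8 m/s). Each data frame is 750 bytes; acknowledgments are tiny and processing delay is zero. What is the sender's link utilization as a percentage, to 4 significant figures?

t_tx = L/R = 6000/6400000000 = 9.375e-07 s.
t_prop = 1600000/2.05e+08 = 0.00780488 s; RTT = 0.0156098 s.
Cycle = t_tx + RTT = 0.0156107 s.
Utilization = t_tx / cycle = 9.375e-07/0.0156107 = 0.006005 %.

0.006005 %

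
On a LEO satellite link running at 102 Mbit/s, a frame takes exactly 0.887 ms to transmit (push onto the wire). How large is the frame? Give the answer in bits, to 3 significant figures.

90500 bits

L = R × t_tx = 102000000 b/s × 0.000887 s = 90474 bits.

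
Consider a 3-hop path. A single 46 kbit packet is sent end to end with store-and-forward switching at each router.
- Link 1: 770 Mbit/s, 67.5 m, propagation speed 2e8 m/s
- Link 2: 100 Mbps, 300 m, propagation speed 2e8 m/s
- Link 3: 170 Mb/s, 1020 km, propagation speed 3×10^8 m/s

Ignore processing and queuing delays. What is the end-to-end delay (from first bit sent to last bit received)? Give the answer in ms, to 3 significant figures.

L = 46000 bits.
Transmission delays (L/R per hop): 0.0597403, 0.46, 0.270588 ms; sum = 0.790328 ms.
Propagation delays (d/s per hop): 0.0003375, 0.0015, 3.4 ms; sum = 3.40184 ms.
End-to-end = 4.19 ms.

4.19 ms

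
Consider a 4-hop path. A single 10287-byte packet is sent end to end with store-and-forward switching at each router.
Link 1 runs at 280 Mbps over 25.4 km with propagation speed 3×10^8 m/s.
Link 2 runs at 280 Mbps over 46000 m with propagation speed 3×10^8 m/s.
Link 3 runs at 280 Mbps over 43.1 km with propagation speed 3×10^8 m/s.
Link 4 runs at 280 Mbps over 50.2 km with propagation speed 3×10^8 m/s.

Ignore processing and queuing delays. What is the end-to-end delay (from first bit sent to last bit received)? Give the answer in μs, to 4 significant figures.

1725 μs

L = 10287 × 8 = 82296 bits.
Transmission delay per hop = L/R = 82296/280000000 = 293.914 μs; 4 hops → 1175.66 μs.
Propagation delays (d/s per hop): 84.6667, 153.333, 143.667, 167.333 μs; sum = 549 μs.
End-to-end = 1725 μs.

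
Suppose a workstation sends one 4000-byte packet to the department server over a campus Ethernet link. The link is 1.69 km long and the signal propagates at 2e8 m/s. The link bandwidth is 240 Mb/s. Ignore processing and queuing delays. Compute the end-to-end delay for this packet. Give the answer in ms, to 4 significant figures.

L = 4000 × 8 = 32000 bits.
Transmission delay = L/R = 32000 / 240000000 = 0.133333 ms.
Propagation delay = d/s = 1690 m / 200000000 m/s = 0.00845 ms.
Total = 0.1418 ms.

0.1418 ms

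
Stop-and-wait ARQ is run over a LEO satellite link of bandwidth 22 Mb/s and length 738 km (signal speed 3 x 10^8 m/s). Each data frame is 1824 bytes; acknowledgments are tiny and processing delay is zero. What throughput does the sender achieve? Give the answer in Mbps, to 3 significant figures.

2.61 Mbps

t_tx = L/R = 14592/22000000 = 0.000663273 s.
t_prop = 738000/300000000 = 0.00246 s; RTT = 0.00492 s.
Cycle = t_tx + RTT = 0.00558327 s.
Throughput = L / cycle = 14592 / 0.00558327 = 2.61 Mbps.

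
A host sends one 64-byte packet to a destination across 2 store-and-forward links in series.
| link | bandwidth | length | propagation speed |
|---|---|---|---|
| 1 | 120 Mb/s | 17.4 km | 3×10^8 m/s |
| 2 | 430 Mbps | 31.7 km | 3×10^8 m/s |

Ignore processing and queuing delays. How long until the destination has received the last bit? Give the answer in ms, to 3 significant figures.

0.169 ms

L = 64 × 8 = 512 bits.
Transmission delays (L/R per hop): 0.00426667, 0.0011907 ms; sum = 0.00545736 ms.
Propagation delays (d/s per hop): 0.058, 0.105667 ms; sum = 0.163667 ms.
End-to-end = 0.169 ms.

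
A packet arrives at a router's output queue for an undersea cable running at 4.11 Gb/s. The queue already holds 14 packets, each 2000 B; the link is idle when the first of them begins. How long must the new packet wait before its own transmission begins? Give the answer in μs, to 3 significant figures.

Each queued packet: L/R = 16000/4.11e+09 = 3.89294 μs.
14 queued → 54.5012 μs.
Queuing delay = 54.5 μs.

54.5 μs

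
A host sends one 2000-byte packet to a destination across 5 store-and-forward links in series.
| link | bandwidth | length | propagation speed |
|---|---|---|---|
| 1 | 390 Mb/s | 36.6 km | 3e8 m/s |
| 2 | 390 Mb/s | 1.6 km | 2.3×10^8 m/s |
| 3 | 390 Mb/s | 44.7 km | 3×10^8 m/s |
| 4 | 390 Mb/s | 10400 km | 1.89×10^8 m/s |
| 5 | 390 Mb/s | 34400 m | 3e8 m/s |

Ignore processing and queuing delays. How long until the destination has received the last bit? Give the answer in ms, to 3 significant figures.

55.6 ms

L = 2000 × 8 = 16000 bits.
Transmission delay per hop = L/R = 16000/390000000 = 0.0410256 ms; 5 hops → 0.205128 ms.
Propagation delays (d/s per hop): 0.122, 0.00695652, 0.149, 55.0265, 0.114667 ms; sum = 55.4191 ms.
End-to-end = 55.6 ms.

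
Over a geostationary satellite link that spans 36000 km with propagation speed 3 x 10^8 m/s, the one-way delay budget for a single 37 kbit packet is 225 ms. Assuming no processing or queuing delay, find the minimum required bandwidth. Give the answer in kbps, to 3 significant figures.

Propagation delay = 36000000 / 300000000 = 120 ms.
Transmission budget = 225 − 120 = 105 ms.
R ≥ L / t_tx = 37000 bits / 0.105 s = 352 kbps.

352 kbps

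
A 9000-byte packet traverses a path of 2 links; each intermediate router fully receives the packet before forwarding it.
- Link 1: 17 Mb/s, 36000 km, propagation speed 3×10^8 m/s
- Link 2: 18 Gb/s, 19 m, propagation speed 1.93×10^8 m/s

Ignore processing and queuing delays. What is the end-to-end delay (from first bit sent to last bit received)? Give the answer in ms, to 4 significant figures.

124.2 ms

L = 9000 × 8 = 72000 bits.
Transmission delays (L/R per hop): 4.23529, 0.004 ms; sum = 4.23929 ms.
Propagation delays (d/s per hop): 120, 9.84456e-05 ms; sum = 120 ms.
End-to-end = 124.2 ms.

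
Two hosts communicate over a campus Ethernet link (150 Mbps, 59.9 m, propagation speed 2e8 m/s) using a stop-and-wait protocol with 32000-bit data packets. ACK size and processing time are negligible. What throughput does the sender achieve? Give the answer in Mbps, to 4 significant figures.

149.6 Mbps

t_tx = L/R = 32000/150000000 = 0.000213333 s.
t_prop = 59.9/200000000 = 2.995e-07 s; RTT = 5.99e-07 s.
Cycle = t_tx + RTT = 0.000213932 s.
Throughput = L / cycle = 32000 / 0.000213932 = 149.6 Mbps.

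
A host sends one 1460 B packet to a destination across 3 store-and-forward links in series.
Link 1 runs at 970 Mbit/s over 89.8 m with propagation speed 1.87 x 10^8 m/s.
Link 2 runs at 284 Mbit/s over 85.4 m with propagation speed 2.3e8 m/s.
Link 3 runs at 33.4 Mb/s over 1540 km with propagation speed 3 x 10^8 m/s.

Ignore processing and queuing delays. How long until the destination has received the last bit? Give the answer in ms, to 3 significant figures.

L = 1460 × 8 = 11680 bits.
Transmission delays (L/R per hop): 0.0120412, 0.0411268, 0.349701 ms; sum = 0.402869 ms.
Propagation delays (d/s per hop): 0.000480214, 0.000371304, 5.13333 ms; sum = 5.13418 ms.
End-to-end = 5.54 ms.

5.54 ms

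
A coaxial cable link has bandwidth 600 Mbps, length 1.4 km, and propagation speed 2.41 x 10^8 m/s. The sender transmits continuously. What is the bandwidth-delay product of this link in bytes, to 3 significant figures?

Propagation delay = 1400 / 241000000 = 5.80913e-06 s.
BDP = R × t_prop = 600000000 × 5.80913e-06 = 3485.48 bits.
In bytes: 3485.48/8 = 436 bytes.

436 bytes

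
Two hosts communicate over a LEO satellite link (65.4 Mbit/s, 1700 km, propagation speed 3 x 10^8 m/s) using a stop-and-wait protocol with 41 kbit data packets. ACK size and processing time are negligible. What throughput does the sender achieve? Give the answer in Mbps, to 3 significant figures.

3.43 Mbps

t_tx = L/R = 41000/6.54e+07 = 0.000626911 s.
t_prop = 1700000/300000000 = 0.00566667 s; RTT = 0.0113333 s.
Cycle = t_tx + RTT = 0.0119602 s.
Throughput = L / cycle = 41000 / 0.0119602 = 3.43 Mbps.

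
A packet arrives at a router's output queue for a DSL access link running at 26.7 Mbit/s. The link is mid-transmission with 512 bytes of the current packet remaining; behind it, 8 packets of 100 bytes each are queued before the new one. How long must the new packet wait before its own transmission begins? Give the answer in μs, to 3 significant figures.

Each queued packet: L/R = 800/26700000 = 29.9625 μs.
8 queued → 239.7 μs.
Plus remaining 4096 bits of current packet: 153.408 μs.
Queuing delay = 393 μs.

393 μs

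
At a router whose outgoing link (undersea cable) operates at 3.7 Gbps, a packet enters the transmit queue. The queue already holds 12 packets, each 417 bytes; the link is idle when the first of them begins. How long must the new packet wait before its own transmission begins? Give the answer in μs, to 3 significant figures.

10.8 μs

Each queued packet: L/R = 3336/3700000000 = 0.901622 μs.
12 queued → 10.8195 μs.
Queuing delay = 10.8 μs.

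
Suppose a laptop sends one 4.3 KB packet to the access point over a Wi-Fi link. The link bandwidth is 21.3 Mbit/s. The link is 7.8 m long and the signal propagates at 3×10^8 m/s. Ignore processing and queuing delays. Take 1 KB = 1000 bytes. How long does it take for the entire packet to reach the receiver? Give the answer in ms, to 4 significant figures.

L = 34400 bits.
Transmission delay = L/R = 34400 / 21300000 = 1.61502 ms.
Propagation delay = d/s = 7.8 m / 300000000 m/s = 2.6e-05 ms.
Total = 1.615 ms.

1.615 ms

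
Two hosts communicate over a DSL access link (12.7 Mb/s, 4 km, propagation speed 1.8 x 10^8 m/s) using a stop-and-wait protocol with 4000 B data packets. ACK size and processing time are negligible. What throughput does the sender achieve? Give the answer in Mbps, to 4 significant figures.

t_tx = L/R = 32000/12700000 = 0.00251969 s.
t_prop = 4000/180000000 = 2.22222e-05 s; RTT = 4.44444e-05 s.
Cycle = t_tx + RTT = 0.00256413 s.
Throughput = L / cycle = 32000 / 0.00256413 = 12.48 Mbps.

12.48 Mbps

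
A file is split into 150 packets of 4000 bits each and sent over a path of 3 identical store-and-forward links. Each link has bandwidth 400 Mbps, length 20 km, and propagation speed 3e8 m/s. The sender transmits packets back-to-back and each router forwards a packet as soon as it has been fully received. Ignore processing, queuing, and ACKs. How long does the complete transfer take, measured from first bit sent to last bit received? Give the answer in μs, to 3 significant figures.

Per-hop transmission t_tx = L/R = 4000/400000000 = 10 μs.
Per-hop propagation t_prop = 20000/300000000 = 66.6667 μs.
Pipeline fill: first packet needs 3·t_tx to clear all hops; remaining 149 packets each add one t_tx.
Total = (3+150-1)·t_tx + 3·t_prop = 152·10 + 3·66.6667 = 1720 μs.

1720 μs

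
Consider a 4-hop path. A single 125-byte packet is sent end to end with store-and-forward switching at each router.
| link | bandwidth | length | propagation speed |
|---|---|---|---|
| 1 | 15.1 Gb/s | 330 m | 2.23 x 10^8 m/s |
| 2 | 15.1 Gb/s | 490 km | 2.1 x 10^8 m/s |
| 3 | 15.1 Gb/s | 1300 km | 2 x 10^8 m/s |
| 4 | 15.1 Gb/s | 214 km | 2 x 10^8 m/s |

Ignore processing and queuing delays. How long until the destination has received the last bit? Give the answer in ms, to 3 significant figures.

9.91 ms

L = 125 × 8 = 1000 bits.
Transmission delay per hop = L/R = 1000/15100000000 = 6.62252e-05 ms; 4 hops → 0.000264901 ms.
Propagation delays (d/s per hop): 0.00147982, 2.33333, 6.5, 1.07 ms; sum = 9.90481 ms.
End-to-end = 9.91 ms.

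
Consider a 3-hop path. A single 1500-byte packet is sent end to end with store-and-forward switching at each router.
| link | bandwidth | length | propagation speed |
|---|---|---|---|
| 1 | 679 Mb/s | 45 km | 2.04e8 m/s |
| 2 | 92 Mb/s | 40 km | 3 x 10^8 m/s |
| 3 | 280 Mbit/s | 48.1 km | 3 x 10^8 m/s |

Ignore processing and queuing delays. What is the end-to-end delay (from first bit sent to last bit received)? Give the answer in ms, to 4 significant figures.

L = 1500 × 8 = 12000 bits.
Transmission delays (L/R per hop): 0.017673, 0.130435, 0.0428571 ms; sum = 0.190965 ms.
Propagation delays (d/s per hop): 0.220588, 0.133333, 0.160333 ms; sum = 0.514255 ms.
End-to-end = 0.7052 ms.

0.7052 ms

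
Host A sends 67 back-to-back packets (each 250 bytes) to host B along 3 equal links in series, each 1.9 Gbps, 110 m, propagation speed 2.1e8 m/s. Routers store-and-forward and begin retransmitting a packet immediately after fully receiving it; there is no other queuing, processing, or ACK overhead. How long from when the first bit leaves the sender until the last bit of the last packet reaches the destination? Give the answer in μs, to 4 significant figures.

Per-hop transmission t_tx = L/R = 2000/1900000000 = 1.05263 μs.
Per-hop propagation t_prop = 110/210000000 = 0.52381 μs.
Pipeline fill: first packet needs 3·t_tx to clear all hops; remaining 66 packets each add one t_tx.
Total = (3+67-1)·t_tx + 3·t_prop = 69·1.05263 + 3·0.52381 = 74.20 μs.

74.20 μs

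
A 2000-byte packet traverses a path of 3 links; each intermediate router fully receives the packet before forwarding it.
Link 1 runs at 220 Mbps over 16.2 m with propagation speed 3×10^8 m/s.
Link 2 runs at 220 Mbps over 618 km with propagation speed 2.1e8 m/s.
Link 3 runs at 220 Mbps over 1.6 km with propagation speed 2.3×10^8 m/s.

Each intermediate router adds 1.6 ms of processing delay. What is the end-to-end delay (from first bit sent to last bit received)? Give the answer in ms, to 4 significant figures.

L = 2000 × 8 = 16000 bits.
Transmission delay per hop = L/R = 16000/220000000 = 0.0727273 ms; 3 hops → 0.218182 ms.
Propagation delays (d/s per hop): 5.4e-05, 2.94286, 0.00695652 ms; sum = 2.94987 ms.
Processing at 2 router(s): 2 × 1.6 ms = 3.2 ms.
End-to-end = 6.368 ms.

6.368 ms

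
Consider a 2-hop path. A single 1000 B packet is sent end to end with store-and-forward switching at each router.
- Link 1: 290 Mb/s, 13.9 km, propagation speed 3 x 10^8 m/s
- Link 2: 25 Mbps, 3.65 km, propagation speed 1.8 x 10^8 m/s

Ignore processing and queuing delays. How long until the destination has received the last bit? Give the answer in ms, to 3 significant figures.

0.414 ms

L = 1000 × 8 = 8000 bits.
Transmission delays (L/R per hop): 0.0275862, 0.32 ms; sum = 0.347586 ms.
Propagation delays (d/s per hop): 0.0463333, 0.0202778 ms; sum = 0.0666111 ms.
End-to-end = 0.414 ms.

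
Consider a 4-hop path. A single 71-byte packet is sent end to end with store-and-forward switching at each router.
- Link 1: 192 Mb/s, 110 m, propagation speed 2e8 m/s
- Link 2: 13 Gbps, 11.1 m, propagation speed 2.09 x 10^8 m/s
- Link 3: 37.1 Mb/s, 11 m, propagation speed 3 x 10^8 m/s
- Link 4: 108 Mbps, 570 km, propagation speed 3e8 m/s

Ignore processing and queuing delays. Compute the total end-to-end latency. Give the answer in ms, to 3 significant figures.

L = 71 × 8 = 568 bits.
Transmission delays (L/R per hop): 0.00295833, 4.36923e-05, 0.01531, 0.00525926 ms; sum = 0.0235713 ms.
Propagation delays (d/s per hop): 0.00055, 5.311e-05, 3.66667e-05, 1.9 ms; sum = 1.90064 ms.
End-to-end = 1.92 ms.

1.92 ms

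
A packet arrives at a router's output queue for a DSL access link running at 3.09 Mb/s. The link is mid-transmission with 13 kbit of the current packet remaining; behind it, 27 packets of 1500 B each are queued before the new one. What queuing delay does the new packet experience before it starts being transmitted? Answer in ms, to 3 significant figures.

109 ms

Each queued packet: L/R = 12000/3090000 = 3.8835 ms.
27 queued → 104.854 ms.
Plus remaining 13000 bits of current packet: 4.20712 ms.
Queuing delay = 109 ms.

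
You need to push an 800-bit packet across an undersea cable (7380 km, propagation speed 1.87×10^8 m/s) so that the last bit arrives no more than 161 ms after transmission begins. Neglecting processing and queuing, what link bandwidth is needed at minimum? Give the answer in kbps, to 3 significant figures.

Propagation delay = 7380000 / 187000000 = 39.4652 ms.
Transmission budget = 161 − 39.4652 = 121.535 ms.
R ≥ L / t_tx = 800 bits / 0.121535 s = 6.58 kbps.

6.58 kbps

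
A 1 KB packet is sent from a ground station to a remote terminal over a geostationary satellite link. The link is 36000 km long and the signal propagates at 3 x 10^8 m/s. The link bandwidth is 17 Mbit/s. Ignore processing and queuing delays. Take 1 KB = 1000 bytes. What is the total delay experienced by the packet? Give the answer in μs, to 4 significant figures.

L = 8000 bits.
Transmission delay = L/R = 8000 / 17000000 = 470.588 μs.
Propagation delay = d/s = 36000000 m / 300000000 m/s = 120000 μs.
Total = 120500 μs.

120500 μs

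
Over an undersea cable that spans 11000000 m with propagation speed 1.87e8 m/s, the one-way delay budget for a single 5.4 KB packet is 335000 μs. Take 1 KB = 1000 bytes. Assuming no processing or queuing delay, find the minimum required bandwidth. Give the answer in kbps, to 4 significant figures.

L = 43200 bits.
Propagation delay = 11000000 / 187000000 = 58823.5 μs.
Transmission budget = 335000 − 58823.5 = 276176 μs.
R ≥ L / t_tx = 43200 bits / 0.276176 s = 156.4 kbps.

156.4 kbps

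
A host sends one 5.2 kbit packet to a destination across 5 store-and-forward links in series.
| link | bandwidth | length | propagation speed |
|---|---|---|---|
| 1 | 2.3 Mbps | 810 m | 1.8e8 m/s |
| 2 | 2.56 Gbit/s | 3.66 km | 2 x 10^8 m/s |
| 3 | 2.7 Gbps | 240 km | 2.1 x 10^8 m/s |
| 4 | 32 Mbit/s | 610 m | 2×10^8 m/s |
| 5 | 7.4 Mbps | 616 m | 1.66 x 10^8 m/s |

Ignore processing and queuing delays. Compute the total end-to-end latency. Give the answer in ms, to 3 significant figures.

4.30 ms

L = 5200 bits.
Transmission delays (L/R per hop): 2.26087, 0.00203125, 0.00192593, 0.1625, 0.702703 ms; sum = 3.13003 ms.
Propagation delays (d/s per hop): 0.0045, 0.0183, 1.14286, 0.00305, 0.00371084 ms; sum = 1.17242 ms.
End-to-end = 4.30 ms.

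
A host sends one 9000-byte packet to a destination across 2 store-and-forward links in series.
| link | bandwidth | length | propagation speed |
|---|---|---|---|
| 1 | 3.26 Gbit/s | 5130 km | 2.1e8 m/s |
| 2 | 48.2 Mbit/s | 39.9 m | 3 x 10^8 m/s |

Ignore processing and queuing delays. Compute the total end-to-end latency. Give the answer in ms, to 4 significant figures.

L = 9000 × 8 = 72000 bits.
Transmission delays (L/R per hop): 0.0220859, 1.49378 ms; sum = 1.51586 ms.
Propagation delays (d/s per hop): 24.4286, 0.000133 ms; sum = 24.4287 ms.
End-to-end = 25.94 ms.

25.94 ms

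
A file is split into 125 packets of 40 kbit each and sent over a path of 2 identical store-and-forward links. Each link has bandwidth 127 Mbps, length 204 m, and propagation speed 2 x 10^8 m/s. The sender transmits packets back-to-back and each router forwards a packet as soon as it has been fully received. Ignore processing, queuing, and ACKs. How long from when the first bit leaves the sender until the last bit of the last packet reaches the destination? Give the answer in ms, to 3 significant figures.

39.7 ms

Per-hop transmission t_tx = L/R = 40000/127000000 = 0.314961 ms.
Per-hop propagation t_prop = 204/200000000 = 0.00102 ms.
Pipeline fill: first packet needs 2·t_tx to clear all hops; remaining 124 packets each add one t_tx.
Total = (2+125-1)·t_tx + 2·t_prop = 126·0.314961 + 2·0.00102 = 39.7 ms.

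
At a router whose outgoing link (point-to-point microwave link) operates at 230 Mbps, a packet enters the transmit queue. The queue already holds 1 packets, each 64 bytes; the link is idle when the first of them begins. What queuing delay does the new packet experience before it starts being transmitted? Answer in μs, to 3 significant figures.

Each queued packet: L/R = 512/230000000 = 2.22609 μs.
1 queued → 2.22609 μs.
Queuing delay = 2.23 μs.

2.23 μs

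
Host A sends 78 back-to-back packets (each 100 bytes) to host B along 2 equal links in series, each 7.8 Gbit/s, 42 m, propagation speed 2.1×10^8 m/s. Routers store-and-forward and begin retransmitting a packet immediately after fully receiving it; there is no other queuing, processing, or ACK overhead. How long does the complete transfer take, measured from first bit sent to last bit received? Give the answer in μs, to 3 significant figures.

Per-hop transmission t_tx = L/R = 800/7800000000 = 0.102564 μs.
Per-hop propagation t_prop = 42/210000000 = 0.2 μs.
Pipeline fill: first packet needs 2·t_tx to clear all hops; remaining 77 packets each add one t_tx.
Total = (2+78-1)·t_tx + 2·t_prop = 79·0.102564 + 2·0.2 = 8.50 μs.

8.50 μs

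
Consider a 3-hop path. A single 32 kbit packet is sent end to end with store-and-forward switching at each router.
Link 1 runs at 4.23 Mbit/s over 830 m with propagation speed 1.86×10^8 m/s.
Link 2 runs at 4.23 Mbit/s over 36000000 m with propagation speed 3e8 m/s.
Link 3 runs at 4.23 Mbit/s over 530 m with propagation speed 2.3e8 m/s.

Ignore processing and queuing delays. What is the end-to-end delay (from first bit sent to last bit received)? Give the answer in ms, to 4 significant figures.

L = 32000 bits.
Transmission delay per hop = L/R = 32000/4230000 = 7.56501 ms; 3 hops → 22.695 ms.
Propagation delays (d/s per hop): 0.00446237, 120, 0.00230435 ms; sum = 120.007 ms.
End-to-end = 142.7 ms.

142.7 ms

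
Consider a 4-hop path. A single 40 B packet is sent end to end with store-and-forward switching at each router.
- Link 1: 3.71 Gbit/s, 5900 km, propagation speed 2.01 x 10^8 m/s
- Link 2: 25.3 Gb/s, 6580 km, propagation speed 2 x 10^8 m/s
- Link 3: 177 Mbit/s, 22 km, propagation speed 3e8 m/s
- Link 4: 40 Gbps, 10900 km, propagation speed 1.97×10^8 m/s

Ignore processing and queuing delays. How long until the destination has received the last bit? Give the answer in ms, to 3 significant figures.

L = 40 × 8 = 320 bits.
Transmission delays (L/R per hop): 8.62534e-05, 1.26482e-05, 0.00180791, 8e-06 ms; sum = 0.00191481 ms.
Propagation delays (d/s per hop): 29.3532, 32.9, 0.0733333, 55.3299 ms; sum = 117.657 ms.
End-to-end = 118 ms.

118 ms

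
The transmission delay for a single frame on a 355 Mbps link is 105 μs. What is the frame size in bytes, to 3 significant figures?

4660 bytes

L = R × t_tx = 355000000 b/s × 0.000105 s = 37275 bits.
In bytes: 37275 / 8 = 4660 bytes.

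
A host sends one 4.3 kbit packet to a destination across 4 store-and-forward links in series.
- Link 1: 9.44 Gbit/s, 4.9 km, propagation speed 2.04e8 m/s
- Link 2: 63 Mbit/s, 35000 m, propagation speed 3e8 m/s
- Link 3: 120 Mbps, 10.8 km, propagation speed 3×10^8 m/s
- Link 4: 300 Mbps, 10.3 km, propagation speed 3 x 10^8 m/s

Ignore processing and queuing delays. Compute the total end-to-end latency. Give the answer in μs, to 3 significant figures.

L = 4300 bits.
Transmission delays (L/R per hop): 0.455508, 68.254, 35.8333, 14.3333 μs; sum = 118.876 μs.
Propagation delays (d/s per hop): 24.0196, 116.667, 36, 34.3333 μs; sum = 211.02 μs.
End-to-end = 330 μs.

330 μs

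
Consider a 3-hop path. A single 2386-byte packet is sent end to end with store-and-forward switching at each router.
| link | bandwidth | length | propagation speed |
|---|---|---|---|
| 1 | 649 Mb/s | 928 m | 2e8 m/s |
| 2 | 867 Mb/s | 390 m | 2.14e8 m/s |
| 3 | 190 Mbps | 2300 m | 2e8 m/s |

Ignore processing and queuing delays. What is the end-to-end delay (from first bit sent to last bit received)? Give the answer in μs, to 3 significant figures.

L = 2386 × 8 = 19088 bits.
Transmission delays (L/R per hop): 29.4114, 22.0161, 100.463 μs; sum = 151.891 μs.
Propagation delays (d/s per hop): 4.64, 1.82243, 11.5 μs; sum = 17.9624 μs.
End-to-end = 170 μs.

170 μs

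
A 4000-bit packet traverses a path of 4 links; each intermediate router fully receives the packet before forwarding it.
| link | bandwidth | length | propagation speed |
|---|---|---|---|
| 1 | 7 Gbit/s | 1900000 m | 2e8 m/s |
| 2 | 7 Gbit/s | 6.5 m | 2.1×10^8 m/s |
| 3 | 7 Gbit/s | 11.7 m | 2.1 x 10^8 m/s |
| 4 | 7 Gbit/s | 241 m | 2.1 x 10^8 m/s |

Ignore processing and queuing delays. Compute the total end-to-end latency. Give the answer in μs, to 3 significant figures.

Transmission delay per hop = L/R = 4000/7000000000 = 0.571429 μs; 4 hops → 2.28571 μs.
Propagation delays (d/s per hop): 9500, 0.0309524, 0.0557143, 1.14762 μs; sum = 9501.23 μs.
End-to-end = 9500 μs.

9500 μs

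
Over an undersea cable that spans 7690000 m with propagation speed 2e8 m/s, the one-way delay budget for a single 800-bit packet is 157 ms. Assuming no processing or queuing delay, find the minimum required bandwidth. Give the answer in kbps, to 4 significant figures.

6.748 kbps

Propagation delay = 7690000 / 200000000 = 38.45 ms.
Transmission budget = 157 − 38.45 = 118.55 ms.
R ≥ L / t_tx = 800 bits / 0.11855 s = 6.748 kbps.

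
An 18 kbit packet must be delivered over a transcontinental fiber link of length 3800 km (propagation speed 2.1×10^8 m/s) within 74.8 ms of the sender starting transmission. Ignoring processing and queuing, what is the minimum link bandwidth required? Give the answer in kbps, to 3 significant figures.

317 kbps

Propagation delay = 3800000 / 210000000 = 18.0952 ms.
Transmission budget = 74.8 − 18.0952 = 56.7048 ms.
R ≥ L / t_tx = 18000 bits / 0.0567048 s = 317 kbps.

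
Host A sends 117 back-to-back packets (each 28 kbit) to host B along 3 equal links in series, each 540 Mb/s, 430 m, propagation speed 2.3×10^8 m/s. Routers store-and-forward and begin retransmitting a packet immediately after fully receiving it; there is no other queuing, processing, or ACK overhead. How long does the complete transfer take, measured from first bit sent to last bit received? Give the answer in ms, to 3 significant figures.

6.18 ms

Per-hop transmission t_tx = L/R = 28000/540000000 = 0.0518519 ms.
Per-hop propagation t_prop = 430/2.3e+08 = 0.00186957 ms.
Pipeline fill: first packet needs 3·t_tx to clear all hops; remaining 116 packets each add one t_tx.
Total = (3+117-1)·t_tx + 3·t_prop = 119·0.0518519 + 3·0.00186957 = 6.18 ms.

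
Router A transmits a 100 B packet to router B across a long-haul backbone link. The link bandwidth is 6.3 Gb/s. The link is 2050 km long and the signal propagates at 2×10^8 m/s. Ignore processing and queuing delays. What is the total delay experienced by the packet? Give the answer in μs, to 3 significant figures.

10300 μs

L = 100 × 8 = 800 bits.
Transmission delay = L/R = 800 / 6300000000 = 0.126984 μs.
Propagation delay = d/s = 2050000 m / 200000000 m/s = 10250 μs.
Total = 10300 μs.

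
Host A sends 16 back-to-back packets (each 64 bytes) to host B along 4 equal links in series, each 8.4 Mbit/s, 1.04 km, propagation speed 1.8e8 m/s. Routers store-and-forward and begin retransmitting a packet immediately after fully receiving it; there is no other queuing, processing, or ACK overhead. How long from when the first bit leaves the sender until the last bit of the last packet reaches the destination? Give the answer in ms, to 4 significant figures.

Per-hop transmission t_tx = L/R = 512/8400000 = 0.0609524 ms.
Per-hop propagation t_prop = 1040/180000000 = 0.00577778 ms.
Pipeline fill: first packet needs 4·t_tx to clear all hops; remaining 15 packets each add one t_tx.
Total = (4+16-1)·t_tx + 4·t_prop = 19·0.0609524 + 4·0.00577778 = 1.181 ms.

1.181 ms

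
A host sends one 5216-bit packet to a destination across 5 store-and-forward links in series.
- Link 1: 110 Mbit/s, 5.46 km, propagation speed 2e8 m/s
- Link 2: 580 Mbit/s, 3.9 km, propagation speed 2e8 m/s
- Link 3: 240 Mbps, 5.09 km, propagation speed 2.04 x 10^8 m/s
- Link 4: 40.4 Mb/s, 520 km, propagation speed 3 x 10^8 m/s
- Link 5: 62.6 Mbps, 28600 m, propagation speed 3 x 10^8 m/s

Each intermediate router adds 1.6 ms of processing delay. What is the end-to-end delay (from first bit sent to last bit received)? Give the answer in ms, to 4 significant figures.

Transmission delays (L/R per hop): 0.0474182, 0.0089931, 0.0217333, 0.129109, 0.0833227 ms; sum = 0.290576 ms.
Propagation delays (d/s per hop): 0.0273, 0.0195, 0.024951, 1.73333, 0.0953333 ms; sum = 1.90042 ms.
Processing at 4 router(s): 4 × 1.6 ms = 6.4 ms.
End-to-end = 8.591 ms.

8.591 ms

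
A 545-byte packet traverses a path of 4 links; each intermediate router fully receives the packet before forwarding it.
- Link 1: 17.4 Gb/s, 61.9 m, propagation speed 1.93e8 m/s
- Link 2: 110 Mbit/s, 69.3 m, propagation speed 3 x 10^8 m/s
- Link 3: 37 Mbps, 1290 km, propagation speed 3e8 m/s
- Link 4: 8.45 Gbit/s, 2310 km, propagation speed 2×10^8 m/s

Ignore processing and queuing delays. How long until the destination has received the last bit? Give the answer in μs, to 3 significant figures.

16000 μs

L = 545 × 8 = 4360 bits.
Transmission delays (L/R per hop): 0.250575, 39.6364, 117.838, 0.515976 μs; sum = 158.241 μs.
Propagation delays (d/s per hop): 0.320725, 0.231, 4300, 11550 μs; sum = 15850.6 μs.
End-to-end = 16000 μs.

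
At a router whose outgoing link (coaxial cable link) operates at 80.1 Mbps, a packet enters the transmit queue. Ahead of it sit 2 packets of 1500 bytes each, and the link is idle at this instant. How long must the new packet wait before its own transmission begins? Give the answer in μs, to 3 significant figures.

Each queued packet: L/R = 12000/80100000 = 149.813 μs.
2 queued → 299.625 μs.
Queuing delay = 300 μs.

300 μs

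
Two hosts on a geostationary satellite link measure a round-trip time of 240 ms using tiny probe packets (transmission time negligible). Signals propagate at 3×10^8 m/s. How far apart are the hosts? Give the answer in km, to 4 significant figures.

One-way propagation = RTT/2 = 120 ms.
d = s × t = 300000000 × 0.12 = 36000 km.

36000 km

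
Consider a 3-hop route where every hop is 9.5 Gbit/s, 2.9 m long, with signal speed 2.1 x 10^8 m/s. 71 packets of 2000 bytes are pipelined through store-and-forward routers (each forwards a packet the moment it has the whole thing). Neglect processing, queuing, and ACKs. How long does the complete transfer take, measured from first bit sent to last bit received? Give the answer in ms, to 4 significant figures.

Per-hop transmission t_tx = L/R = 16000/9500000000 = 0.00168421 ms.
Per-hop propagation t_prop = 2.9/210000000 = 1.38095e-05 ms.
Pipeline fill: first packet needs 3·t_tx to clear all hops; remaining 70 packets each add one t_tx.
Total = (3+71-1)·t_tx + 3·t_prop = 73·0.00168421 + 3·1.38095e-05 = 0.1230 ms.

0.1230 ms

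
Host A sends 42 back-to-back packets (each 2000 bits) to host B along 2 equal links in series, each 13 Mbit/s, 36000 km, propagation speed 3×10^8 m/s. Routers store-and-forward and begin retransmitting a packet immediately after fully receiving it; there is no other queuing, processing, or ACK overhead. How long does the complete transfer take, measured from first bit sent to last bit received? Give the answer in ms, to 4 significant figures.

Per-hop transmission t_tx = L/R = 2000/13000000 = 0.153846 ms.
Per-hop propagation t_prop = 36000000/300000000 = 120 ms.
Pipeline fill: first packet needs 2·t_tx to clear all hops; remaining 41 packets each add one t_tx.
Total = (2+42-1)·t_tx + 2·t_prop = 43·0.153846 + 2·120 = 246.6 ms.

246.6 ms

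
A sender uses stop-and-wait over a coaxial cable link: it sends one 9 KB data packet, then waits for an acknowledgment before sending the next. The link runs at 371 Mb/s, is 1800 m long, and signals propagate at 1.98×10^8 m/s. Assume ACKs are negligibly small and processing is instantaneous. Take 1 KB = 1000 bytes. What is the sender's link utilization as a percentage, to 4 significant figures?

t_tx = L/R = 72000/371000000 = 0.00019407 s.
t_prop = 1800/198000000 = 9.09091e-06 s; RTT = 1.81818e-05 s.
Cycle = t_tx + RTT = 0.000212252 s.
Utilization = t_tx / cycle = 0.00019407/0.000212252 = 91.43 %.

91.43 %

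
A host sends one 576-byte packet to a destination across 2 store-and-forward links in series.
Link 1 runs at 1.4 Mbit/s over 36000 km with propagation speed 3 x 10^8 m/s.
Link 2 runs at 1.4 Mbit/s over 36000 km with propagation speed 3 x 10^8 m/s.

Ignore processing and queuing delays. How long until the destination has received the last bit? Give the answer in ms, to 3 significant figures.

L = 576 × 8 = 4608 bits.
Transmission delay per hop = L/R = 4608/1400000 = 3.29143 ms; 2 hops → 6.58286 ms.
Propagation delays (d/s per hop): 120, 120 ms; sum = 240 ms.
End-to-end = 247 ms.

247 ms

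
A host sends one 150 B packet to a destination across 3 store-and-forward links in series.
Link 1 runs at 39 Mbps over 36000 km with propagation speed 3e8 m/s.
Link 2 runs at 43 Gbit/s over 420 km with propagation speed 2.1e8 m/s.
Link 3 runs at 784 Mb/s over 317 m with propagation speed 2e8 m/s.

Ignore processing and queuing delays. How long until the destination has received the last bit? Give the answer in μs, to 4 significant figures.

L = 150 × 8 = 1200 bits.
Transmission delays (L/R per hop): 30.7692, 0.027907, 1.53061 μs; sum = 32.3277 μs.
Propagation delays (d/s per hop): 120000, 2000, 1.585 μs; sum = 122002 μs.
End-to-end = 122000 μs.

122000 μs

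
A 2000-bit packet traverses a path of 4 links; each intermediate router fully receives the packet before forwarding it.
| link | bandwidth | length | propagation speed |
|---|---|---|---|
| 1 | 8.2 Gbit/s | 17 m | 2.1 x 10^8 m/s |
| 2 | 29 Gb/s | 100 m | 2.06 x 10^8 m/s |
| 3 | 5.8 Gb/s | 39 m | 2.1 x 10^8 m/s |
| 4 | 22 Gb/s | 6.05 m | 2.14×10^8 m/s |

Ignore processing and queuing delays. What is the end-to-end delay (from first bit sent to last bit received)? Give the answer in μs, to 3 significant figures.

Transmission delays (L/R per hop): 0.243902, 0.0689655, 0.344828, 0.0909091 μs; sum = 0.748605 μs.
Propagation delays (d/s per hop): 0.0809524, 0.485437, 0.185714, 0.028271 μs; sum = 0.780375 μs.
End-to-end = 1.53 μs.

1.53 μs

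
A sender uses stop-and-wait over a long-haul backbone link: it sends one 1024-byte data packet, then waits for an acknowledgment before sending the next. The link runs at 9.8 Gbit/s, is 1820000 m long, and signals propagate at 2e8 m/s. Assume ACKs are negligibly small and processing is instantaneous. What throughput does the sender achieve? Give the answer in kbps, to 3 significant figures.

450 kbps

t_tx = L/R = 8192/9800000000 = 8.35918e-07 s.
t_prop = 1820000/200000000 = 0.0091 s; RTT = 0.0182 s.
Cycle = t_tx + RTT = 0.0182008 s.
Throughput = L / cycle = 8192 / 0.0182008 = 450 kbps.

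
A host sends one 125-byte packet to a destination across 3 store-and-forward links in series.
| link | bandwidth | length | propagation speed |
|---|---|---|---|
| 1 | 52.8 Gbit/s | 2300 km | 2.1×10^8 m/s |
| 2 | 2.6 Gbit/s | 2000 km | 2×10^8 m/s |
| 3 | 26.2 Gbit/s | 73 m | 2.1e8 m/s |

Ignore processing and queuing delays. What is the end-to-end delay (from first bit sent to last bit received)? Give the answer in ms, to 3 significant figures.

21.0 ms

L = 125 × 8 = 1000 bits.
Transmission delays (L/R per hop): 1.89394e-05, 0.000384615, 3.81679e-05 ms; sum = 0.000441723 ms.
Propagation delays (d/s per hop): 10.9524, 10, 0.000347619 ms; sum = 20.9527 ms.
End-to-end = 21.0 ms.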